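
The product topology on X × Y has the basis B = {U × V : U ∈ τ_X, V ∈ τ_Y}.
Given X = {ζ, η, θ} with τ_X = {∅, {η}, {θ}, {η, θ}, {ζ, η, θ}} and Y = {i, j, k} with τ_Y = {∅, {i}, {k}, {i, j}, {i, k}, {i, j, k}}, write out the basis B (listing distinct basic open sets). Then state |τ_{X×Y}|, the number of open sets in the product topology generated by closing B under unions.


Basis B = {∅ × ∅, {η} × {i}, {η} × {k}, {θ} × {i}, {θ} × {k}, {η} × {i, j}, {η} × {i, k}, {η, θ} × {i}, {η, θ} × {k}, {θ} × {i, j}, {θ} × {i, k}, {ζ, η, θ} × {i}, {ζ, η, θ} × {k}, {η} × {i, j, k}, {θ} × {i, j, k}, {η, θ} × {i, j}, {η, θ} × {i, k}, {ζ, η, θ} × {i, j}, {ζ, η, θ} × {i, k}, {η, θ} × {i, j, k}, {ζ, η, θ} × {i, j, k}}; |τ_{X×Y}| = 70.

Enumerate products U × V with U ∈ τ_X, V ∈ τ_Y (deduplicated):
  ∅ × ∅ = {} (∅)
  {η} × {i} = {(η,i)}
  {η} × {k} = {(η,k)}
  {θ} × {i} = {(θ,i)}
  {θ} × {k} = {(θ,k)}
  {η} × {i, j} = {(η,i), (η,j)}
  {η} × {i, k} = {(η,i), (η,k)}
  {η, θ} × {i} = {(η,i), (θ,i)}
  {η, θ} × {k} = {(η,k), (θ,k)}
  {θ} × {i, j} = {(θ,i), (θ,j)}
  {θ} × {i, k} = {(θ,i), (θ,k)}
  {ζ, η, θ} × {i} = {(ζ,i), (η,i), (θ,i)}
  {ζ, η, θ} × {k} = {(ζ,k), (η,k), (θ,k)}
  {η} × {i, j, k} = {(η,i), (η,j), (η,k)}
  {θ} × {i, j, k} = {(θ,i), (θ,j), (θ,k)}
  {η, θ} × {i, j} = {(η,i), (η,j), (θ,i), (θ,j)}
  {η, θ} × {i, k} = {(η,i), (η,k), (θ,i), (θ,k)}
  {ζ, η, θ} × {i, j} = {(ζ,i), (ζ,j), (η,i), (η,j), (θ,i), (θ,j)}
  {ζ, η, θ} × {i, k} = {(ζ,i), (ζ,k), (η,i), (η,k), (θ,i), (θ,k)}
  {η, θ} × {i, j, k} = {(η,i), (η,j), (η,k), (θ,i), (θ,j), (θ,k)}
  {ζ, η, θ} × {i, j, k} = {(ζ,i), (ζ,j), (ζ,k), (η,i), (η,j), (η,k), (θ,i), (θ,j), (θ,k)}
These 21 distinct sets form the basis B.
Close under arbitrary unions to get τ_{X×Y}; counting gives |τ_{X×Y}| = 70.


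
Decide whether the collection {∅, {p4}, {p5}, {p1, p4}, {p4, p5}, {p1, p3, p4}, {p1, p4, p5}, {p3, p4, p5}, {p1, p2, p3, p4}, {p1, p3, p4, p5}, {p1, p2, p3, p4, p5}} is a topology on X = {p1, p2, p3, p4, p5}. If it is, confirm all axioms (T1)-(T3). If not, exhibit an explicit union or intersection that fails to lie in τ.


τ is NOT a topology on X.

Axiom (T1): ∅ ∈ τ? Yes; X ∈ τ? Yes.
Axiom (T2/T3): check pairwise unions and intersections of members of τ.
Counterexample for (T3): {p1, p3, p4} ∩ {p3, p4, p5} = {p3, p4} ∉ τ. Therefore τ is NOT a topology.


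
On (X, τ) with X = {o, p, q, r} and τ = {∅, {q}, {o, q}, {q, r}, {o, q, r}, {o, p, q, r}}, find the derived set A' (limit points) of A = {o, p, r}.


A' = {p}

For each x ∈ X, list the open sets U ∈ τ with x ∈ U, then check whether U ∩ (A ∖ {x}) ≠ ∅ for every such U.
  x = o: open {o, q} ∋ x has {o, q} ∩ (A ∖ {o}) = ∅, so x is NOT a limit point.
  x = p: opens ∋ x are {o, p, q, r}; each meets A ∖ {p}, so x IS a limit point.
  x = q: open {q} ∋ x has {q} ∩ (A ∖ {q}) = ∅, so x is NOT a limit point.
  x = r: open {q, r} ∋ x has {q, r} ∩ (A ∖ {r}) = ∅, so x is NOT a limit point.
Collecting: A' = {p}.


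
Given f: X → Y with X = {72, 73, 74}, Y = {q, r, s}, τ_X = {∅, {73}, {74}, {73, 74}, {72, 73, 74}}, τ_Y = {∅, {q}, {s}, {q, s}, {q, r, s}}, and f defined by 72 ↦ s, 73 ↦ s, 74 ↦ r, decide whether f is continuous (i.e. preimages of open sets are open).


f is NOT continuous.

Compute f^{-1}(U) for each U ∈ τ_Y:
  U = ∅: f^{-1}(U) = ∅ ∈ τ_X ✓.
  U = {q}: f^{-1}(U) = ∅ ∈ τ_X ✓.
  U = {s}: f^{-1}(U) = {72, 73} ∉ τ_X ✗.
  U = {q, s}: f^{-1}(U) = {72, 73} ∉ τ_X ✗.
  U = {q, r, s}: f^{-1}(U) = {72, 73, 74} ∈ τ_X ✓.
Found U = {s} with f^{-1}(U) = {72, 73} not in τ_X. Therefore f is NOT continuous.


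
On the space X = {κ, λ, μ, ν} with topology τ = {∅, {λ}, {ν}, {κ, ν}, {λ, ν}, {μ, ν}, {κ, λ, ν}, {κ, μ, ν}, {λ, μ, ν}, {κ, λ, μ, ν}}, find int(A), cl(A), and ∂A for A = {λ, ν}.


int(A) = {λ, ν}, cl(A) = {κ, λ, μ, ν}, ∂A = {κ, μ}.

Closed sets in (X, τ) are complements of opens:
  closed(X, τ) = {∅, {κ}, {λ}, {μ}, {κ, λ}, {κ, μ}, {λ, μ}, {κ, λ, μ}, {κ, μ, ν}, {κ, λ, μ, ν}}.
int(A) = ⋃ {U ∈ τ : U ⊆ A}. Opens contained in A: ∅, {λ}, {ν}, {λ, ν}.
Taking the union of these: int(A) = {λ, ν}.
cl(A) = ⋂ {C closed : A ⊆ C}. Closed sets containing A: {κ, λ, μ, ν}.
Intersecting these: cl(A) = {κ, λ, μ, ν}.
∂A = cl(A) ∖ int(A) = {κ, λ, μ, ν} ∖ {λ, ν} = {κ, μ}.


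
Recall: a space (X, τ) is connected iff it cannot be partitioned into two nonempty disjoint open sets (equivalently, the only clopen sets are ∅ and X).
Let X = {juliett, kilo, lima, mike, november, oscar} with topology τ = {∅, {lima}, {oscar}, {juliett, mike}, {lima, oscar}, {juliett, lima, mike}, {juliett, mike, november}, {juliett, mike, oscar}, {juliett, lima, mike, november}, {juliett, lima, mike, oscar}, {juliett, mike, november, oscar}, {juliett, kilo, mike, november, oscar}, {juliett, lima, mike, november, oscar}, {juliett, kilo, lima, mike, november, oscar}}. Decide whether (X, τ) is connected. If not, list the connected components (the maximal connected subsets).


(X, τ) is disconnected; components = [{lima}, {juliett, kilo, mike, november, oscar}].

Find clopen sets (U ∈ τ with X ∖ U ∈ τ):
  U = ∅, X ∖ U = {juliett, kilo, lima, mike, november, oscar} — both open, so U is clopen.
  U = {lima}, X ∖ U = {juliett, kilo, mike, november, oscar} — both open, so U is clopen.
  U = {juliett, kilo, mike, november, oscar}, X ∖ U = {lima} — both open, so U is clopen.
  U = {juliett, kilo, lima, mike, november, oscar}, X ∖ U = ∅ — both open, so U is clopen.
Nontrivial clopen(s) exist: e.g. {lima}. So (X, τ) is disconnected.
Compute connected components by grouping points that agree on all clopens:
  component: {lima}
  component: {juliett, kilo, mike, november, oscar}


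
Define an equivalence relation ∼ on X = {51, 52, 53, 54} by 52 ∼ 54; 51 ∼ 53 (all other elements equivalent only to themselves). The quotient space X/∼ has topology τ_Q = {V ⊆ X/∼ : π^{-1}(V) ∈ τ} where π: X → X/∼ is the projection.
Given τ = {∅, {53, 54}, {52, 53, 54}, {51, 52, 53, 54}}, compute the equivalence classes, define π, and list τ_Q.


X/∼ = {[51=53], [52=54]}; |τ_Q| = 2.

Equivalence classes: [51=53], [52=54].
Quotient map π: X → X/∼ sends 51 ↦ [51=53], 52 ↦ [52=54], 53 ↦ [51=53], 54 ↦ [52=54].
For each subset V ⊆ X/∼, compute π^{-1}(V) ⊆ X and check whether π^{-1}(V) ∈ τ. V is open in τ_Q iff π^{-1}(V) ∈ τ.
  V = {}: π^{-1}(V) = ∅ ∈ τ ✓.
  V = {[51=53]}: π^{-1}(V) = {51, 53} ∉ τ ✗.
  V = {[52=54]}: π^{-1}(V) = {52, 54} ∉ τ ✗.
  V = {[51=53], [52=54]}: π^{-1}(V) = {51, 52, 53, 54} ∈ τ ✓.
Open sets in the quotient: τ_Q = {{}, {[51=53], [52=54]}} (2 elements).


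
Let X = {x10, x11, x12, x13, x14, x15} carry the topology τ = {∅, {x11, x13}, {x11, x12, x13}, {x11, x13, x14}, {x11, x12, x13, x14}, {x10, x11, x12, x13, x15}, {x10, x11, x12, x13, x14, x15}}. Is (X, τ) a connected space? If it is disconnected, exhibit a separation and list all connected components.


(X, τ) is connected.

Find clopen sets (U ∈ τ with X ∖ U ∈ τ):
  U = ∅, X ∖ U = {x10, x11, x12, x13, x14, x15} — both open, so U is clopen.
  U = {x10, x11, x12, x13, x14, x15}, X ∖ U = ∅ — both open, so U is clopen.
Only trivial clopens (∅ and X) exist, so (X, τ) is connected.
Compute connected components by grouping points that agree on all clopens:
  component: {x10, x11, x12, x13, x14, x15}


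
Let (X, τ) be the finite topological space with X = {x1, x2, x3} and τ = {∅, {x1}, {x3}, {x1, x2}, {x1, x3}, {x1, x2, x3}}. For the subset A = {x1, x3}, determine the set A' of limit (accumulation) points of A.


A' = {x2}

For each x ∈ X, list the open sets U ∈ τ with x ∈ U, then check whether U ∩ (A ∖ {x}) ≠ ∅ for every such U.
  x = x1: open {x1} ∋ x has {x1} ∩ (A ∖ {x1}) = ∅, so x is NOT a limit point.
  x = x2: opens ∋ x are {x1, x2}, {x1, x2, x3}; each meets A ∖ {x2}, so x IS a limit point.
  x = x3: open {x3} ∋ x has {x3} ∩ (A ∖ {x3}) = ∅, so x is NOT a limit point.
Collecting: A' = {x2}.


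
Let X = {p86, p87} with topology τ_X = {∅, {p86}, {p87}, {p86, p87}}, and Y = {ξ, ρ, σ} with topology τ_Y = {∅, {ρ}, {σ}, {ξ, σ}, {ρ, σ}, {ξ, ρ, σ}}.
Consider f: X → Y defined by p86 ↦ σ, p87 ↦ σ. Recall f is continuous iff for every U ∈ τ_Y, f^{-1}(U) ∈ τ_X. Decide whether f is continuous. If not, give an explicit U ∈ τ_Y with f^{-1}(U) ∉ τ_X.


f IS continuous.

Compute f^{-1}(U) for each U ∈ τ_Y:
  U = ∅: f^{-1}(U) = ∅ ∈ τ_X ✓.
  U = {ρ}: f^{-1}(U) = ∅ ∈ τ_X ✓.
  U = {σ}: f^{-1}(U) = {p86, p87} ∈ τ_X ✓.
  U = {ξ, σ}: f^{-1}(U) = {p86, p87} ∈ τ_X ✓.
  U = {ρ, σ}: f^{-1}(U) = {p86, p87} ∈ τ_X ✓.
  U = {ξ, ρ, σ}: f^{-1}(U) = {p86, p87} ∈ τ_X ✓.
Every preimage lies in τ_X, so f IS continuous.


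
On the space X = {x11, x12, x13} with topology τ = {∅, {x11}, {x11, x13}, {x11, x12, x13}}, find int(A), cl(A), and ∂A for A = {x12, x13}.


int(A) = ∅, cl(A) = {x12, x13}, ∂A = {x12, x13}.

Closed sets in (X, τ) are complements of opens:
  closed(X, τ) = {∅, {x12}, {x12, x13}, {x11, x12, x13}}.
int(A) = ⋃ {U ∈ τ : U ⊆ A}. Opens contained in A: ∅.
Taking the union of these: int(A) = ∅.
cl(A) = ⋂ {C closed : A ⊆ C}. Closed sets containing A: {x12, x13}, {x11, x12, x13}.
Intersecting these: cl(A) = {x12, x13}.
∂A = cl(A) ∖ int(A) = {x12, x13} ∖ ∅ = {x12, x13}.


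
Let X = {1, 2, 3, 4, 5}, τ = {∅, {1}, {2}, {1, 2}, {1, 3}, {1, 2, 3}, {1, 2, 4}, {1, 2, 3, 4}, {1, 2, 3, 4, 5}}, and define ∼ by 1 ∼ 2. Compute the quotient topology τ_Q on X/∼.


X/∼ = {[1=2], [3], [4], [5]}; |τ_Q| = 6.

Equivalence classes: [1=2], [3], [4], [5].
Quotient map π: X → X/∼ sends 1 ↦ [1=2], 2 ↦ [1=2], 3 ↦ [3], 4 ↦ [4], 5 ↦ [5].
For each subset V ⊆ X/∼, compute π^{-1}(V) ⊆ X and check whether π^{-1}(V) ∈ τ. V is open in τ_Q iff π^{-1}(V) ∈ τ.
  V = {}: π^{-1}(V) = ∅ ∈ τ ✓.
  V = {[1=2]}: π^{-1}(V) = {1, 2} ∈ τ ✓.
  V = {[3]}: π^{-1}(V) = {3} ∉ τ ✗.
  V = {[1=2], [3]}: π^{-1}(V) = {1, 2, 3} ∈ τ ✓.
  V = {[4]}: π^{-1}(V) = {4} ∉ τ ✗.
  V = {[1=2], [4]}: π^{-1}(V) = {1, 2, 4} ∈ τ ✓.
  V = {[3], [4]}: π^{-1}(V) = {3, 4} ∉ τ ✗.
  V = {[1=2], [3], [4]}: π^{-1}(V) = {1, 2, 3, 4} ∈ τ ✓.
  V = {[5]}: π^{-1}(V) = {5} ∉ τ ✗.
  V = {[1=2], [5]}: π^{-1}(V) = {1, 2, 5} ∉ τ ✗.
  V = {[3], [5]}: π^{-1}(V) = {3, 5} ∉ τ ✗.
  V = {[1=2], [3], [5]}: π^{-1}(V) = {1, 2, 3, 5} ∉ τ ✗.
  V = {[4], [5]}: π^{-1}(V) = {4, 5} ∉ τ ✗.
  V = {[1=2], [4], [5]}: π^{-1}(V) = {1, 2, 4, 5} ∉ τ ✗.
  V = {[3], [4], [5]}: π^{-1}(V) = {3, 4, 5} ∉ τ ✗.
  V = {[1=2], [3], [4], [5]}: π^{-1}(V) = {1, 2, 3, 4, 5} ∈ τ ✓.
Open sets in the quotient: τ_Q = {{}, {[1=2]}, {[1=2], [3]}, {[1=2], [4]}, {[1=2], [3], [4]}, {[1=2], [3], [4], [5]}} (6 elements).


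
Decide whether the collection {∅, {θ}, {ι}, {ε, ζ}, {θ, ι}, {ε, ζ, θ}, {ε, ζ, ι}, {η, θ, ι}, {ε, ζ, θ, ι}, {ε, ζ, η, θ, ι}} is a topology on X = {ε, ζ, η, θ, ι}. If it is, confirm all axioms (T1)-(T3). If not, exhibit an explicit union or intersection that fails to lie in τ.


τ IS a topology on X.

Axiom (T1): ∅ ∈ τ? Yes; X ∈ τ? Yes.
Axiom (T2/T3): check pairwise unions and intersections of members of τ.
All pairwise intersections and unions checked — each lies in τ. Therefore τ satisfies (T1), (T2), (T3): it IS a topology on X.


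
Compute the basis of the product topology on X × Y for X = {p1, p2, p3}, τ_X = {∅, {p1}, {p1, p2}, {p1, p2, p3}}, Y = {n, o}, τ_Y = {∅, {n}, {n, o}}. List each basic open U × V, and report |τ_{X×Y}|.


Basis B = {∅ × ∅, {p1} × {n}, {p1} × {n, o}, {p1, p2} × {n}, {p1, p2, p3} × {n}, {p1, p2} × {n, o}, {p1, p2, p3} × {n, o}}; |τ_{X×Y}| = 10.

Enumerate products U × V with U ∈ τ_X, V ∈ τ_Y (deduplicated):
  ∅ × ∅ = {} (∅)
  {p1} × {n} = {(p1,n)}
  {p1} × {n, o} = {(p1,n), (p1,o)}
  {p1, p2} × {n} = {(p1,n), (p2,n)}
  {p1, p2, p3} × {n} = {(p1,n), (p2,n), (p3,n)}
  {p1, p2} × {n, o} = {(p1,n), (p1,o), (p2,n), (p2,o)}
  {p1, p2, p3} × {n, o} = {(p1,n), (p1,o), (p2,n), (p2,o), (p3,n), (p3,o)}
These 7 distinct sets form the basis B.
Close under arbitrary unions to get τ_{X×Y}; counting gives |τ_{X×Y}| = 10.


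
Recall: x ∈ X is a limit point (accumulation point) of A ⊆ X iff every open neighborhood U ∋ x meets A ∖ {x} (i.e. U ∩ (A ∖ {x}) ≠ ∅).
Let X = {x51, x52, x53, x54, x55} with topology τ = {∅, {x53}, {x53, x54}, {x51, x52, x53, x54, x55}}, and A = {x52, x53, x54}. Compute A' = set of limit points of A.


A' = {x51, x52, x54, x55}

For each x ∈ X, list the open sets U ∈ τ with x ∈ U, then check whether U ∩ (A ∖ {x}) ≠ ∅ for every such U.
  x = x51: opens ∋ x are {x51, x52, x53, x54, x55}; each meets A ∖ {x51}, so x IS a limit point.
  x = x52: opens ∋ x are {x51, x52, x53, x54, x55}; each meets A ∖ {x52}, so x IS a limit point.
  x = x53: open {x53} ∋ x has {x53} ∩ (A ∖ {x53}) = ∅, so x is NOT a limit point.
  x = x54: opens ∋ x are {x53, x54}, {x51, x52, x53, x54, x55}; each meets A ∖ {x54}, so x IS a limit point.
  x = x55: opens ∋ x are {x51, x52, x53, x54, x55}; each meets A ∖ {x55}, so x IS a limit point.
Collecting: A' = {x51, x52, x54, x55}.


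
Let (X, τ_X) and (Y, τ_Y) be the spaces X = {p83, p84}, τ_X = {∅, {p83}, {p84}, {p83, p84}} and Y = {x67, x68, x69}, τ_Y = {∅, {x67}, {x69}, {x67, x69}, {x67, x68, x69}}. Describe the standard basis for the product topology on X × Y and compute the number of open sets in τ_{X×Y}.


Basis B = {∅ × ∅, {p83} × {x67}, {p83} × {x69}, {p84} × {x67}, {p84} × {x69}, {p83} × {x67, x69}, {p83, p84} × {x67}, {p83, p84} × {x69}, {p84} × {x67, x69}, {p83} × {x67, x68, x69}, {p84} × {x67, x68, x69}, {p83, p84} × {x67, x69}, {p83, p84} × {x67, x68, x69}}; |τ_{X×Y}| = 25.

Enumerate products U × V with U ∈ τ_X, V ∈ τ_Y (deduplicated):
  ∅ × ∅ = {} (∅)
  {p83} × {x67} = {(p83,x67)}
  {p83} × {x69} = {(p83,x69)}
  {p84} × {x67} = {(p84,x67)}
  {p84} × {x69} = {(p84,x69)}
  {p83} × {x67, x69} = {(p83,x67), (p83,x69)}
  {p83, p84} × {x67} = {(p83,x67), (p84,x67)}
  {p83, p84} × {x69} = {(p83,x69), (p84,x69)}
  {p84} × {x67, x69} = {(p84,x67), (p84,x69)}
  {p83} × {x67, x68, x69} = {(p83,x67), (p83,x68), (p83,x69)}
  {p84} × {x67, x68, x69} = {(p84,x67), (p84,x68), (p84,x69)}
  {p83, p84} × {x67, x69} = {(p83,x67), (p83,x69), (p84,x67), (p84,x69)}
  {p83, p84} × {x67, x68, x69} = {(p83,x67), (p83,x68), (p83,x69), (p84,x67), (p84,x68), (p84,x69)}
These 13 distinct sets form the basis B.
Close under arbitrary unions to get τ_{X×Y}; counting gives |τ_{X×Y}| = 25.


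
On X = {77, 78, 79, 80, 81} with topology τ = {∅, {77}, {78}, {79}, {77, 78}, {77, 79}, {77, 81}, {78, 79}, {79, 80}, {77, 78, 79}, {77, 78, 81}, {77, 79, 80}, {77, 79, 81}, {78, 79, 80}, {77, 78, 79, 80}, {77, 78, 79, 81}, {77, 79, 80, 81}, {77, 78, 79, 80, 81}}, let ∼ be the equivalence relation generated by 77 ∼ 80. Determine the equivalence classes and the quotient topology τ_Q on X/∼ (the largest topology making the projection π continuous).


X/∼ = {[77=80], [78], [79], [81]}; |τ_Q| = 8.

Equivalence classes: [77=80], [78], [79], [81].
Quotient map π: X → X/∼ sends 77 ↦ [77=80], 78 ↦ [78], 79 ↦ [79], 80 ↦ [77=80], 81 ↦ [81].
For each subset V ⊆ X/∼, compute π^{-1}(V) ⊆ X and check whether π^{-1}(V) ∈ τ. V is open in τ_Q iff π^{-1}(V) ∈ τ.
  V = {}: π^{-1}(V) = ∅ ∈ τ ✓.
  V = {[77=80]}: π^{-1}(V) = {77, 80} ∉ τ ✗.
  V = {[78]}: π^{-1}(V) = {78} ∈ τ ✓.
  V = {[77=80], [78]}: π^{-1}(V) = {77, 78, 80} ∉ τ ✗.
  V = {[79]}: π^{-1}(V) = {79} ∈ τ ✓.
  V = {[77=80], [79]}: π^{-1}(V) = {77, 79, 80} ∈ τ ✓.
  V = {[78], [79]}: π^{-1}(V) = {78, 79} ∈ τ ✓.
  V = {[77=80], [78], [79]}: π^{-1}(V) = {77, 78, 79, 80} ∈ τ ✓.
  V = {[81]}: π^{-1}(V) = {81} ∉ τ ✗.
  V = {[77=80], [81]}: π^{-1}(V) = {77, 80, 81} ∉ τ ✗.
  V = {[78], [81]}: π^{-1}(V) = {78, 81} ∉ τ ✗.
  V = {[77=80], [78], [81]}: π^{-1}(V) = {77, 78, 80, 81} ∉ τ ✗.
  V = {[79], [81]}: π^{-1}(V) = {79, 81} ∉ τ ✗.
  V = {[77=80], [79], [81]}: π^{-1}(V) = {77, 79, 80, 81} ∈ τ ✓.
  V = {[78], [79], [81]}: π^{-1}(V) = {78, 79, 81} ∉ τ ✗.
  V = {[77=80], [78], [79], [81]}: π^{-1}(V) = {77, 78, 79, 80, 81} ∈ τ ✓.
Open sets in the quotient: τ_Q = {{}, {[78]}, {[79]}, {[77=80], [79]}, {[78], [79]}, {[77=80], [78], [79]}, {[77=80], [79], [81]}, {[77=80], [78], [79], [81]}} (8 elements).


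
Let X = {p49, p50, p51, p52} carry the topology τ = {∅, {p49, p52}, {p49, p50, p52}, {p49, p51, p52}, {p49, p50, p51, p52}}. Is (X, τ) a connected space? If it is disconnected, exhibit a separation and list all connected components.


(X, τ) is connected.

Find clopen sets (U ∈ τ with X ∖ U ∈ τ):
  U = ∅, X ∖ U = {p49, p50, p51, p52} — both open, so U is clopen.
  U = {p49, p50, p51, p52}, X ∖ U = ∅ — both open, so U is clopen.
Only trivial clopens (∅ and X) exist, so (X, τ) is connected.
Compute connected components by grouping points that agree on all clopens:
  component: {p49, p50, p51, p52}


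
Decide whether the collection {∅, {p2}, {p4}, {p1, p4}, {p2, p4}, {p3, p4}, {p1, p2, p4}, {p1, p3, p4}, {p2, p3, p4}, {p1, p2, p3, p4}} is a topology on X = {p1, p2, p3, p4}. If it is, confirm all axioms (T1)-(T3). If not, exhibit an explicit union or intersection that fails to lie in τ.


τ IS a topology on X.

Axiom (T1): ∅ ∈ τ? Yes; X ∈ τ? Yes.
Axiom (T2/T3): check pairwise unions and intersections of members of τ.
All pairwise intersections and unions checked — each lies in τ. Therefore τ satisfies (T1), (T2), (T3): it IS a topology on X.


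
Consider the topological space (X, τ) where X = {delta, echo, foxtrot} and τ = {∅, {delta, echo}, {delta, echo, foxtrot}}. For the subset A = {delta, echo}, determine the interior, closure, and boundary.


int(A) = {delta, echo}, cl(A) = {delta, echo, foxtrot}, ∂A = {foxtrot}.

Closed sets in (X, τ) are complements of opens:
  closed(X, τ) = {∅, {foxtrot}, {delta, echo, foxtrot}}.
int(A) = ⋃ {U ∈ τ : U ⊆ A}. Opens contained in A: ∅, {delta, echo}.
Taking the union of these: int(A) = {delta, echo}.
cl(A) = ⋂ {C closed : A ⊆ C}. Closed sets containing A: {delta, echo, foxtrot}.
Intersecting these: cl(A) = {delta, echo, foxtrot}.
∂A = cl(A) ∖ int(A) = {delta, echo, foxtrot} ∖ {delta, echo} = {foxtrot}.


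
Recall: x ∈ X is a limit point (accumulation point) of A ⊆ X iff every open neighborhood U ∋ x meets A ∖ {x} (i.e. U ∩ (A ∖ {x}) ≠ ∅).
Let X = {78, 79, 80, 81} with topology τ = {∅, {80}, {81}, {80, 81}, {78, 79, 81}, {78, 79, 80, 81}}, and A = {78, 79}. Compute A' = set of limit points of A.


A' = {78, 79}

For each x ∈ X, list the open sets U ∈ τ with x ∈ U, then check whether U ∩ (A ∖ {x}) ≠ ∅ for every such U.
  x = 78: opens ∋ x are {78, 79, 81}, {78, 79, 80, 81}; each meets A ∖ {78}, so x IS a limit point.
  x = 79: opens ∋ x are {78, 79, 81}, {78, 79, 80, 81}; each meets A ∖ {79}, so x IS a limit point.
  x = 80: open {80} ∋ x has {80} ∩ (A ∖ {80}) = ∅, so x is NOT a limit point.
  x = 81: open {81} ∋ x has {81} ∩ (A ∖ {81}) = ∅, so x is NOT a limit point.
Collecting: A' = {78, 79}.


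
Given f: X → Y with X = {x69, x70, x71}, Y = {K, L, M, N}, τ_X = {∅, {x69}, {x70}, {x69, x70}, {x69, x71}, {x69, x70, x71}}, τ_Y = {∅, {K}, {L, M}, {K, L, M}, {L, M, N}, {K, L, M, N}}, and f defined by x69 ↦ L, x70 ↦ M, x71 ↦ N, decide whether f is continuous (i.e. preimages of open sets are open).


f IS continuous.

Compute f^{-1}(U) for each U ∈ τ_Y:
  U = ∅: f^{-1}(U) = ∅ ∈ τ_X ✓.
  U = {K}: f^{-1}(U) = ∅ ∈ τ_X ✓.
  U = {L, M}: f^{-1}(U) = {x69, x70} ∈ τ_X ✓.
  U = {K, L, M}: f^{-1}(U) = {x69, x70} ∈ τ_X ✓.
  U = {L, M, N}: f^{-1}(U) = {x69, x70, x71} ∈ τ_X ✓.
  U = {K, L, M, N}: f^{-1}(U) = {x69, x70, x71} ∈ τ_X ✓.
Every preimage lies in τ_X, so f IS continuous.


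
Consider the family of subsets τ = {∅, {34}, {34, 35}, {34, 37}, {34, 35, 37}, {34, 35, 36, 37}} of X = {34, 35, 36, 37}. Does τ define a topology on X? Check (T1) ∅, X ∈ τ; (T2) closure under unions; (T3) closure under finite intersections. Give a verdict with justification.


τ IS a topology on X.

Axiom (T1): ∅ ∈ τ? Yes; X ∈ τ? Yes.
Axiom (T2/T3): check pairwise unions and intersections of members of τ.
All pairwise intersections and unions checked — each lies in τ. Therefore τ satisfies (T1), (T2), (T3): it IS a topology on X.


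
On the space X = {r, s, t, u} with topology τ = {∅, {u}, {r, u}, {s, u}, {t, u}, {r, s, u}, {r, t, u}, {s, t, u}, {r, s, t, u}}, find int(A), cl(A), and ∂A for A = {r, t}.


int(A) = ∅, cl(A) = {r, t}, ∂A = {r, t}.

Closed sets in (X, τ) are complements of opens:
  closed(X, τ) = {∅, {r}, {s}, {t}, {r, s}, {r, t}, {s, t}, {r, s, t}, {r, s, t, u}}.
int(A) = ⋃ {U ∈ τ : U ⊆ A}. Opens contained in A: ∅.
Taking the union of these: int(A) = ∅.
cl(A) = ⋂ {C closed : A ⊆ C}. Closed sets containing A: {r, t}, {r, s, t}, {r, s, t, u}.
Intersecting these: cl(A) = {r, t}.
∂A = cl(A) ∖ int(A) = {r, t} ∖ ∅ = {r, t}.


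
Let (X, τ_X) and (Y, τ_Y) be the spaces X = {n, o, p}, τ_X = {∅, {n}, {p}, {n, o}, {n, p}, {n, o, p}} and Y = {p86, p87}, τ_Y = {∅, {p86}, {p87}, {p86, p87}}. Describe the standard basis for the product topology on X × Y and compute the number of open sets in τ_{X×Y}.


Basis B = {∅ × ∅, {n} × {p86}, {n} × {p87}, {p} × {p86}, {p} × {p87}, {n} × {p86, p87}, {n, o} × {p86}, {n, p} × {p86}, {n, o} × {p87}, {n, p} × {p87}, {p} × {p86, p87}, {n, o, p} × {p86}, {n, o, p} × {p87}, {n, o} × {p86, p87}, {n, p} × {p86, p87}, {n, o, p} × {p86, p87}}; |τ_{X×Y}| = 36.

Enumerate products U × V with U ∈ τ_X, V ∈ τ_Y (deduplicated):
  ∅ × ∅ = {} (∅)
  {n} × {p86} = {(n,p86)}
  {n} × {p87} = {(n,p87)}
  {p} × {p86} = {(p,p86)}
  {p} × {p87} = {(p,p87)}
  {n} × {p86, p87} = {(n,p86), (n,p87)}
  {n, o} × {p86} = {(n,p86), (o,p86)}
  {n, p} × {p86} = {(n,p86), (p,p86)}
  {n, o} × {p87} = {(n,p87), (o,p87)}
  {n, p} × {p87} = {(n,p87), (p,p87)}
  {p} × {p86, p87} = {(p,p86), (p,p87)}
  {n, o, p} × {p86} = {(n,p86), (o,p86), (p,p86)}
  {n, o, p} × {p87} = {(n,p87), (o,p87), (p,p87)}
  {n, o} × {p86, p87} = {(n,p86), (n,p87), (o,p86), (o,p87)}
  {n, p} × {p86, p87} = {(n,p86), (n,p87), (p,p86), (p,p87)}
  {n, o, p} × {p86, p87} = {(n,p86), (n,p87), (o,p86), (o,p87), (p,p86), (p,p87)}
These 16 distinct sets form the basis B.
Close under arbitrary unions to get τ_{X×Y}; counting gives |τ_{X×Y}| = 36.


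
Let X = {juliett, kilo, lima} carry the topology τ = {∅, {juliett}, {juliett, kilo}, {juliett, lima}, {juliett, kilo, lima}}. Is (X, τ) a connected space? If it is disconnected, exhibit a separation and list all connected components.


(X, τ) is connected.

Find clopen sets (U ∈ τ with X ∖ U ∈ τ):
  U = ∅, X ∖ U = {juliett, kilo, lima} — both open, so U is clopen.
  U = {juliett, kilo, lima}, X ∖ U = ∅ — both open, so U is clopen.
Only trivial clopens (∅ and X) exist, so (X, τ) is connected.
Compute connected components by grouping points that agree on all clopens:
  component: {juliett, kilo, lima}


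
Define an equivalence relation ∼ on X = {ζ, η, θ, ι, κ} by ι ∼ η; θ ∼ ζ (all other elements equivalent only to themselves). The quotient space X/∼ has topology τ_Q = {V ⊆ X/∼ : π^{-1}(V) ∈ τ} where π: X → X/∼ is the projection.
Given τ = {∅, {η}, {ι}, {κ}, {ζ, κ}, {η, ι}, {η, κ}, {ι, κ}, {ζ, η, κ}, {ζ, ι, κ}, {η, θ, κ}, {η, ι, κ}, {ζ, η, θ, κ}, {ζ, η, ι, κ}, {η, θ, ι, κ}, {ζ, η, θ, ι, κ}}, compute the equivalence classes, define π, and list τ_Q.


X/∼ = {[ζ=θ], [η=ι], [κ]}; |τ_Q| = 5.

Equivalence classes: [ζ=θ], [η=ι], [κ].
Quotient map π: X → X/∼ sends ζ ↦ [ζ=θ], η ↦ [η=ι], θ ↦ [ζ=θ], ι ↦ [η=ι], κ ↦ [κ].
For each subset V ⊆ X/∼, compute π^{-1}(V) ⊆ X and check whether π^{-1}(V) ∈ τ. V is open in τ_Q iff π^{-1}(V) ∈ τ.
  V = {}: π^{-1}(V) = ∅ ∈ τ ✓.
  V = {[ζ=θ]}: π^{-1}(V) = {ζ, θ} ∉ τ ✗.
  V = {[η=ι]}: π^{-1}(V) = {η, ι} ∈ τ ✓.
  V = {[ζ=θ], [η=ι]}: π^{-1}(V) = {ζ, η, θ, ι} ∉ τ ✗.
  V = {[κ]}: π^{-1}(V) = {κ} ∈ τ ✓.
  V = {[ζ=θ], [κ]}: π^{-1}(V) = {ζ, θ, κ} ∉ τ ✗.
  V = {[η=ι], [κ]}: π^{-1}(V) = {η, ι, κ} ∈ τ ✓.
  V = {[ζ=θ], [η=ι], [κ]}: π^{-1}(V) = {ζ, η, θ, ι, κ} ∈ τ ✓.
Open sets in the quotient: τ_Q = {{}, {[η=ι]}, {[κ]}, {[η=ι], [κ]}, {[ζ=θ], [η=ι], [κ]}} (5 elements).


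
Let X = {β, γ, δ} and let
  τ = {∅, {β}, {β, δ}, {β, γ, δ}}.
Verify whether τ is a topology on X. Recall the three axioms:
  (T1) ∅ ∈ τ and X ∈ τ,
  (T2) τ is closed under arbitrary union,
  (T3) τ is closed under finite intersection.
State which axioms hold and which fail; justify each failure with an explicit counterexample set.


τ IS a topology on X.

Axiom (T1): ∅ ∈ τ? Yes; X ∈ τ? Yes.
Axiom (T2/T3): check pairwise unions and intersections of members of τ.
All pairwise intersections and unions checked — each lies in τ. Therefore τ satisfies (T1), (T2), (T3): it IS a topology on X.


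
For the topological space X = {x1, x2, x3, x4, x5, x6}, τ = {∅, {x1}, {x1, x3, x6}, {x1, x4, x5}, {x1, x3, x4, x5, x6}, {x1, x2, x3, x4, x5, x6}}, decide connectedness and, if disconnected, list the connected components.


(X, τ) is connected.

Find clopen sets (U ∈ τ with X ∖ U ∈ τ):
  U = ∅, X ∖ U = {x1, x2, x3, x4, x5, x6} — both open, so U is clopen.
  U = {x1, x2, x3, x4, x5, x6}, X ∖ U = ∅ — both open, so U is clopen.
Only trivial clopens (∅ and X) exist, so (X, τ) is connected.
Compute connected components by grouping points that agree on all clopens:
  component: {x1, x2, x3, x4, x5, x6}


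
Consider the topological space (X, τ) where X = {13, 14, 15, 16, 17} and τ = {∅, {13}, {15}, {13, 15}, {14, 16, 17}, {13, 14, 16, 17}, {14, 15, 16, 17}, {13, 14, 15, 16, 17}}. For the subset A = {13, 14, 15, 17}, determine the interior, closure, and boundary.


int(A) = {13, 15}, cl(A) = {13, 14, 15, 16, 17}, ∂A = {14, 16, 17}.

Closed sets in (X, τ) are complements of opens:
  closed(X, τ) = {∅, {13}, {15}, {13, 15}, {14, 16, 17}, {13, 14, 16, 17}, {14, 15, 16, 17}, {13, 14, 15, 16, 17}}.
int(A) = ⋃ {U ∈ τ : U ⊆ A}. Opens contained in A: ∅, {13}, {15}, {13, 15}.
Taking the union of these: int(A) = {13, 15}.
cl(A) = ⋂ {C closed : A ⊆ C}. Closed sets containing A: {13, 14, 15, 16, 17}.
Intersecting these: cl(A) = {13, 14, 15, 16, 17}.
∂A = cl(A) ∖ int(A) = {13, 14, 15, 16, 17} ∖ {13, 15} = {14, 16, 17}.


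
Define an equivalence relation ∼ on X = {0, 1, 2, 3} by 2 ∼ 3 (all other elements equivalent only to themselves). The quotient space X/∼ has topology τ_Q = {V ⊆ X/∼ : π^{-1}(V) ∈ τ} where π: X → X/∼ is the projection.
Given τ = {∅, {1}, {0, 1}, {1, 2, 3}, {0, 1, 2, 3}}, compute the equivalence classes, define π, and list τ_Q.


X/∼ = {[0], [1], [2=3]}; |τ_Q| = 5.

Equivalence classes: [0], [1], [2=3].
Quotient map π: X → X/∼ sends 0 ↦ [0], 1 ↦ [1], 2 ↦ [2=3], 3 ↦ [2=3].
For each subset V ⊆ X/∼, compute π^{-1}(V) ⊆ X and check whether π^{-1}(V) ∈ τ. V is open in τ_Q iff π^{-1}(V) ∈ τ.
  V = {}: π^{-1}(V) = ∅ ∈ τ ✓.
  V = {[0]}: π^{-1}(V) = {0} ∉ τ ✗.
  V = {[1]}: π^{-1}(V) = {1} ∈ τ ✓.
  V = {[0], [1]}: π^{-1}(V) = {0, 1} ∈ τ ✓.
  V = {[2=3]}: π^{-1}(V) = {2, 3} ∉ τ ✗.
  V = {[0], [2=3]}: π^{-1}(V) = {0, 2, 3} ∉ τ ✗.
  V = {[1], [2=3]}: π^{-1}(V) = {1, 2, 3} ∈ τ ✓.
  V = {[0], [1], [2=3]}: π^{-1}(V) = {0, 1, 2, 3} ∈ τ ✓.
Open sets in the quotient: τ_Q = {{}, {[1]}, {[0], [1]}, {[1], [2=3]}, {[0], [1], [2=3]}} (5 elements).


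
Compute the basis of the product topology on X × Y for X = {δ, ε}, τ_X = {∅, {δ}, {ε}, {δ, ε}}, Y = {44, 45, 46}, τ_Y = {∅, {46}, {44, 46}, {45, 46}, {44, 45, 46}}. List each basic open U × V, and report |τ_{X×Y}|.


Basis B = {∅ × ∅, {δ} × {46}, {ε} × {46}, {δ} × {44, 46}, {δ} × {45, 46}, {δ, ε} × {46}, {ε} × {44, 46}, {ε} × {45, 46}, {δ} × {44, 45, 46}, {ε} × {44, 45, 46}, {δ, ε} × {44, 46}, {δ, ε} × {45, 46}, {δ, ε} × {44, 45, 46}}; |τ_{X×Y}| = 25.

Enumerate products U × V with U ∈ τ_X, V ∈ τ_Y (deduplicated):
  ∅ × ∅ = {} (∅)
  {δ} × {46} = {(δ,46)}
  {ε} × {46} = {(ε,46)}
  {δ} × {44, 46} = {(δ,44), (δ,46)}
  {δ} × {45, 46} = {(δ,45), (δ,46)}
  {δ, ε} × {46} = {(δ,46), (ε,46)}
  {ε} × {44, 46} = {(ε,44), (ε,46)}
  {ε} × {45, 46} = {(ε,45), (ε,46)}
  {δ} × {44, 45, 46} = {(δ,44), (δ,45), (δ,46)}
  {ε} × {44, 45, 46} = {(ε,44), (ε,45), (ε,46)}
  {δ, ε} × {44, 46} = {(δ,44), (δ,46), (ε,44), (ε,46)}
  {δ, ε} × {45, 46} = {(δ,45), (δ,46), (ε,45), (ε,46)}
  {δ, ε} × {44, 45, 46} = {(δ,44), (δ,45), (δ,46), (ε,44), (ε,45), (ε,46)}
These 13 distinct sets form the basis B.
Close under arbitrary unions to get τ_{X×Y}; counting gives |τ_{X×Y}| = 25.


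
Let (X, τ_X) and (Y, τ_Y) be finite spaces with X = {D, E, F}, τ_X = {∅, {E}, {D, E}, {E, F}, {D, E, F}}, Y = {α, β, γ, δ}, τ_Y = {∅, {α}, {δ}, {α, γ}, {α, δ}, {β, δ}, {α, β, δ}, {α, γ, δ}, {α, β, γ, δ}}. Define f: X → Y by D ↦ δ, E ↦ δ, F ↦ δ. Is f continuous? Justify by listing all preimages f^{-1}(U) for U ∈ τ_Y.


f IS continuous.

Compute f^{-1}(U) for each U ∈ τ_Y:
  U = ∅: f^{-1}(U) = ∅ ∈ τ_X ✓.
  U = {α}: f^{-1}(U) = ∅ ∈ τ_X ✓.
  U = {δ}: f^{-1}(U) = {D, E, F} ∈ τ_X ✓.
  U = {α, γ}: f^{-1}(U) = ∅ ∈ τ_X ✓.
  U = {α, δ}: f^{-1}(U) = {D, E, F} ∈ τ_X ✓.
  U = {β, δ}: f^{-1}(U) = {D, E, F} ∈ τ_X ✓.
  U = {α, β, δ}: f^{-1}(U) = {D, E, F} ∈ τ_X ✓.
  U = {α, γ, δ}: f^{-1}(U) = {D, E, F} ∈ τ_X ✓.
  U = {α, β, γ, δ}: f^{-1}(U) = {D, E, F} ∈ τ_X ✓.
Every preimage lies in τ_X, so f IS continuous.


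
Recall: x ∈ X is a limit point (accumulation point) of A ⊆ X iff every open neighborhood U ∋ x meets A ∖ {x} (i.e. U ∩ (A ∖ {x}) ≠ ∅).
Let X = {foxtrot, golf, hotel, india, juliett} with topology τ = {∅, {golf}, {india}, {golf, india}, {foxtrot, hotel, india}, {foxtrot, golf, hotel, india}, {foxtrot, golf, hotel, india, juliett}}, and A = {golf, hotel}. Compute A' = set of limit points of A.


A' = {foxtrot, juliett}

For each x ∈ X, list the open sets U ∈ τ with x ∈ U, then check whether U ∩ (A ∖ {x}) ≠ ∅ for every such U.
  x = foxtrot: opens ∋ x are {foxtrot, hotel, india}, {foxtrot, golf, hotel, india}, {foxtrot, golf, hotel, india, juliett}; each meets A ∖ {foxtrot}, so x IS a limit point.
  x = golf: open {golf} ∋ x has {golf} ∩ (A ∖ {golf}) = ∅, so x is NOT a limit point.
  x = hotel: open {foxtrot, hotel, india} ∋ x has {foxtrot, hotel, india} ∩ (A ∖ {hotel}) = ∅, so x is NOT a limit point.
  x = india: open {india} ∋ x has {india} ∩ (A ∖ {india}) = ∅, so x is NOT a limit point.
  x = juliett: opens ∋ x are {foxtrot, golf, hotel, india, juliett}; each meets A ∖ {juliett}, so x IS a limit point.
Collecting: A' = {foxtrot, juliett}.


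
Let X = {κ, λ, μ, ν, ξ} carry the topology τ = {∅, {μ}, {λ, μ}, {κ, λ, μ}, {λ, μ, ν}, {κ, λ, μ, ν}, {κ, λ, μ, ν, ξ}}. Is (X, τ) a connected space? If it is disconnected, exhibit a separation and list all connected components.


(X, τ) is connected.

Find clopen sets (U ∈ τ with X ∖ U ∈ τ):
  U = ∅, X ∖ U = {κ, λ, μ, ν, ξ} — both open, so U is clopen.
  U = {κ, λ, μ, ν, ξ}, X ∖ U = ∅ — both open, so U is clopen.
Only trivial clopens (∅ and X) exist, so (X, τ) is connected.
Compute connected components by grouping points that agree on all clopens:
  component: {κ, λ, μ, ν, ξ}


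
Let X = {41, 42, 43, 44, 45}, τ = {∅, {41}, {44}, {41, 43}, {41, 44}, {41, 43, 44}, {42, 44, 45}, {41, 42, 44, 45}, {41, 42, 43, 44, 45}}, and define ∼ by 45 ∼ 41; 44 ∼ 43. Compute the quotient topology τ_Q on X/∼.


X/∼ = {[41=45], [42], [43=44]}; |τ_Q| = 2.

Equivalence classes: [41=45], [42], [43=44].
Quotient map π: X → X/∼ sends 41 ↦ [41=45], 42 ↦ [42], 43 ↦ [43=44], 44 ↦ [43=44], 45 ↦ [41=45].
For each subset V ⊆ X/∼, compute π^{-1}(V) ⊆ X and check whether π^{-1}(V) ∈ τ. V is open in τ_Q iff π^{-1}(V) ∈ τ.
  V = {}: π^{-1}(V) = ∅ ∈ τ ✓.
  V = {[41=45]}: π^{-1}(V) = {41, 45} ∉ τ ✗.
  V = {[42]}: π^{-1}(V) = {42} ∉ τ ✗.
  V = {[41=45], [42]}: π^{-1}(V) = {41, 42, 45} ∉ τ ✗.
  V = {[43=44]}: π^{-1}(V) = {43, 44} ∉ τ ✗.
  V = {[41=45], [43=44]}: π^{-1}(V) = {41, 43, 44, 45} ∉ τ ✗.
  V = {[42], [43=44]}: π^{-1}(V) = {42, 43, 44} ∉ τ ✗.
  V = {[41=45], [42], [43=44]}: π^{-1}(V) = {41, 42, 43, 44, 45} ∈ τ ✓.
Open sets in the quotient: τ_Q = {{}, {[41=45], [42], [43=44]}} (2 elements).


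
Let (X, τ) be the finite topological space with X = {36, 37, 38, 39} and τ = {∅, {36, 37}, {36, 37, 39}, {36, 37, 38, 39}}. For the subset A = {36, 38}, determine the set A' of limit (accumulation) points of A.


A' = {37, 38, 39}

For each x ∈ X, list the open sets U ∈ τ with x ∈ U, then check whether U ∩ (A ∖ {x}) ≠ ∅ for every such U.
  x = 36: open {36, 37} ∋ x has {36, 37} ∩ (A ∖ {36}) = ∅, so x is NOT a limit point.
  x = 37: opens ∋ x are {36, 37}, {36, 37, 39}, {36, 37, 38, 39}; each meets A ∖ {37}, so x IS a limit point.
  x = 38: opens ∋ x are {36, 37, 38, 39}; each meets A ∖ {38}, so x IS a limit point.
  x = 39: opens ∋ x are {36, 37, 39}, {36, 37, 38, 39}; each meets A ∖ {39}, so x IS a limit point.
Collecting: A' = {37, 38, 39}.


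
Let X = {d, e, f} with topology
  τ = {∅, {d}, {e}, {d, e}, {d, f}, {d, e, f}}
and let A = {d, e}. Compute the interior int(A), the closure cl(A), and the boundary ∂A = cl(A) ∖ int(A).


int(A) = {d, e}, cl(A) = {d, e, f}, ∂A = {f}.

Closed sets in (X, τ) are complements of opens:
  closed(X, τ) = {∅, {e}, {f}, {d, f}, {e, f}, {d, e, f}}.
int(A) = ⋃ {U ∈ τ : U ⊆ A}. Opens contained in A: ∅, {d}, {e}, {d, e}.
Taking the union of these: int(A) = {d, e}.
cl(A) = ⋂ {C closed : A ⊆ C}. Closed sets containing A: {d, e, f}.
Intersecting these: cl(A) = {d, e, f}.
∂A = cl(A) ∖ int(A) = {d, e, f} ∖ {d, e} = {f}.


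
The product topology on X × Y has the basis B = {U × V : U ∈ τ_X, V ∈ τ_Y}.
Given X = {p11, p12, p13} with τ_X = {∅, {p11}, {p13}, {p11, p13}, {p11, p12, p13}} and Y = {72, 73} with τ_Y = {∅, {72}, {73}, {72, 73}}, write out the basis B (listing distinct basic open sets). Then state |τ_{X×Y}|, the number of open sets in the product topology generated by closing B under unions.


Basis B = {∅ × ∅, {p11} × {72}, {p11} × {73}, {p13} × {72}, {p13} × {73}, {p11} × {72, 73}, {p11, p13} × {72}, {p11, p13} × {73}, {p13} × {72, 73}, {p11, p12, p13} × {72}, {p11, p12, p13} × {73}, {p11, p13} × {72, 73}, {p11, p12, p13} × {72, 73}}; |τ_{X×Y}| = 25.

Enumerate products U × V with U ∈ τ_X, V ∈ τ_Y (deduplicated):
  ∅ × ∅ = {} (∅)
  {p11} × {72} = {(p11,72)}
  {p11} × {73} = {(p11,73)}
  {p13} × {72} = {(p13,72)}
  {p13} × {73} = {(p13,73)}
  {p11} × {72, 73} = {(p11,72), (p11,73)}
  {p11, p13} × {72} = {(p11,72), (p13,72)}
  {p11, p13} × {73} = {(p11,73), (p13,73)}
  {p13} × {72, 73} = {(p13,72), (p13,73)}
  {p11, p12, p13} × {72} = {(p11,72), (p12,72), (p13,72)}
  {p11, p12, p13} × {73} = {(p11,73), (p12,73), (p13,73)}
  {p11, p13} × {72, 73} = {(p11,72), (p11,73), (p13,72), (p13,73)}
  {p11, p12, p13} × {72, 73} = {(p11,72), (p11,73), (p12,72), (p12,73), (p13,72), (p13,73)}
These 13 distinct sets form the basis B.
Close under arbitrary unions to get τ_{X×Y}; counting gives |τ_{X×Y}| = 25.


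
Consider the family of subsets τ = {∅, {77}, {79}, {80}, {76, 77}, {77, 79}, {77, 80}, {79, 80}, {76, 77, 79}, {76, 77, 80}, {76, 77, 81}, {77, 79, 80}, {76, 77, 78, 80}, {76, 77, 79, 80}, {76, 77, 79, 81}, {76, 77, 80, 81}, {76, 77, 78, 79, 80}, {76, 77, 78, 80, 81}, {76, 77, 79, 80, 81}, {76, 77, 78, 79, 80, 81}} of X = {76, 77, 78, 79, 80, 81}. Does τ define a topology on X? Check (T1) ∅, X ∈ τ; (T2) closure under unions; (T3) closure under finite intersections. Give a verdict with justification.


τ IS a topology on X.

Axiom (T1): ∅ ∈ τ? Yes; X ∈ τ? Yes.
Axiom (T2/T3): check pairwise unions and intersections of members of τ.
All pairwise intersections and unions checked — each lies in τ. Therefore τ satisfies (T1), (T2), (T3): it IS a topology on X.


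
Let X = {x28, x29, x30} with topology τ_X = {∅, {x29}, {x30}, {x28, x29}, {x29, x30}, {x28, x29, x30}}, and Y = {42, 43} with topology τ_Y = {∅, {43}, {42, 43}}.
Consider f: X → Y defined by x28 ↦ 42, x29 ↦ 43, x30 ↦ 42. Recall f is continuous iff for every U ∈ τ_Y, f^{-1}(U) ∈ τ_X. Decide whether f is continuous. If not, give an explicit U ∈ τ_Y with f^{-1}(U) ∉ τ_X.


f IS continuous.

Compute f^{-1}(U) for each U ∈ τ_Y:
  U = ∅: f^{-1}(U) = ∅ ∈ τ_X ✓.
  U = {43}: f^{-1}(U) = {x29} ∈ τ_X ✓.
  U = {42, 43}: f^{-1}(U) = {x28, x29, x30} ∈ τ_X ✓.
Every preimage lies in τ_X, so f IS continuous.


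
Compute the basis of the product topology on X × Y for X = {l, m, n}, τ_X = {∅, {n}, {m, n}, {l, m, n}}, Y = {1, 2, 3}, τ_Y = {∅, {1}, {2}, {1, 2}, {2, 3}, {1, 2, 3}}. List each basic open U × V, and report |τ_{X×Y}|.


Basis B = {∅ × ∅, {n} × {1}, {n} × {2}, {m, n} × {1}, {m, n} × {2}, {n} × {1, 2}, {n} × {2, 3}, {l, m, n} × {1}, {l, m, n} × {2}, {n} × {1, 2, 3}, {m, n} × {1, 2}, {m, n} × {2, 3}, {l, m, n} × {1, 2}, {l, m, n} × {2, 3}, {m, n} × {1, 2, 3}, {l, m, n} × {1, 2, 3}}; |τ_{X×Y}| = 40.

Enumerate products U × V with U ∈ τ_X, V ∈ τ_Y (deduplicated):
  ∅ × ∅ = {} (∅)
  {n} × {1} = {(n,1)}
  {n} × {2} = {(n,2)}
  {m, n} × {1} = {(m,1), (n,1)}
  {m, n} × {2} = {(m,2), (n,2)}
  {n} × {1, 2} = {(n,1), (n,2)}
  {n} × {2, 3} = {(n,2), (n,3)}
  {l, m, n} × {1} = {(l,1), (m,1), (n,1)}
  {l, m, n} × {2} = {(l,2), (m,2), (n,2)}
  {n} × {1, 2, 3} = {(n,1), (n,2), (n,3)}
  {m, n} × {1, 2} = {(m,1), (m,2), (n,1), (n,2)}
  {m, n} × {2, 3} = {(m,2), (m,3), (n,2), (n,3)}
  {l, m, n} × {1, 2} = {(l,1), (l,2), (m,1), (m,2), (n,1), (n,2)}
  {l, m, n} × {2, 3} = {(l,2), (l,3), (m,2), (m,3), (n,2), (n,3)}
  {m, n} × {1, 2, 3} = {(m,1), (m,2), (m,3), (n,1), (n,2), (n,3)}
  {l, m, n} × {1, 2, 3} = {(l,1), (l,2), (l,3), (m,1), (m,2), (m,3), (n,1), (n,2), (n,3)}
These 16 distinct sets form the basis B.
Close under arbitrary unions to get τ_{X×Y}; counting gives |τ_{X×Y}| = 40.


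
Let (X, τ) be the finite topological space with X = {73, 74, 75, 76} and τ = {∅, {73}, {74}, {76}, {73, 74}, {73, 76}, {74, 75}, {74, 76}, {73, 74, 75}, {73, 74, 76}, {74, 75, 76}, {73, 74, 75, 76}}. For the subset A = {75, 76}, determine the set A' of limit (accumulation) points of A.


A' = ∅

For each x ∈ X, list the open sets U ∈ τ with x ∈ U, then check whether U ∩ (A ∖ {x}) ≠ ∅ for every such U.
  x = 73: open {73} ∋ x has {73} ∩ (A ∖ {73}) = ∅, so x is NOT a limit point.
  x = 74: open {74} ∋ x has {74} ∩ (A ∖ {74}) = ∅, so x is NOT a limit point.
  x = 75: open {74, 75} ∋ x has {74, 75} ∩ (A ∖ {75}) = ∅, so x is NOT a limit point.
  x = 76: open {76} ∋ x has {76} ∩ (A ∖ {76}) = ∅, so x is NOT a limit point.
Collecting: A' = ∅.
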